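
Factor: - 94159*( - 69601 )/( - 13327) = -6553560559/13327 = -7^1*13^1*61^1*163^1*7243^1*13327^( - 1)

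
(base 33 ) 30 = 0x63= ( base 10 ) 99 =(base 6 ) 243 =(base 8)143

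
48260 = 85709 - 37449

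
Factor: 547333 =19^1 * 28807^1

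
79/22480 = 79/22480 = 0.00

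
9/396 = 1/44 = 0.02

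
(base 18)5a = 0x64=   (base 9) 121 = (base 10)100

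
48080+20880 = 68960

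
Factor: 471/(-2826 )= - 2^( - 1)*3^(  -  1 ) = - 1/6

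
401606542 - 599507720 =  - 197901178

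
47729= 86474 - 38745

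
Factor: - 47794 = -2^1*23^1*1039^1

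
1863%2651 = 1863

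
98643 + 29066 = 127709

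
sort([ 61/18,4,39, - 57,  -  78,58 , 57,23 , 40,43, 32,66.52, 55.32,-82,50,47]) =[ - 82,-78, - 57,61/18 , 4, 23,32,39, 40,  43,47 , 50, 55.32, 57, 58,66.52] 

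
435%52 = 19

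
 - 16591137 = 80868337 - 97459474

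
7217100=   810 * 8910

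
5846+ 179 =6025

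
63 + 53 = 116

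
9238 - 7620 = 1618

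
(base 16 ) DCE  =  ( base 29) 45P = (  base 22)76e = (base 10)3534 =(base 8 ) 6716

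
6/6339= 2/2113=0.00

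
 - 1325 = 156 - 1481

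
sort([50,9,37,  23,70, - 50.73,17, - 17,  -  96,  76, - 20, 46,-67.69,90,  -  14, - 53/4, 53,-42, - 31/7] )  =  [-96,-67.69, - 50.73, - 42, - 20, -17, - 14,-53/4, - 31/7,  9,17,23, 37,46,50,53,70,76,90]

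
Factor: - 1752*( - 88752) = 2^7*3^2*43^2*73^1 = 155493504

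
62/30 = 31/15 = 2.07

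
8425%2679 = 388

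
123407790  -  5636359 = 117771431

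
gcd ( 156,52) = 52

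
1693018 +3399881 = 5092899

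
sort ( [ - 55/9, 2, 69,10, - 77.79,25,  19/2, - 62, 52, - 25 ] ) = [ - 77.79,-62, - 25,  -  55/9,2, 19/2,10, 25, 52, 69]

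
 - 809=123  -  932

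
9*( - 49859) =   -  448731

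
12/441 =4/147=0.03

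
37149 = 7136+30013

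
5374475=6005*895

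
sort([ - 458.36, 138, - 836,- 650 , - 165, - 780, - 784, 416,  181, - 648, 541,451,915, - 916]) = [ - 916,-836,-784, - 780, - 650, - 648,-458.36, - 165,138,181,416,  451,  541 , 915 ]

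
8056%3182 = 1692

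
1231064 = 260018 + 971046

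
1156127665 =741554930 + 414572735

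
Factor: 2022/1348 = 2^( - 1)*3^1 = 3/2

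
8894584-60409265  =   - 51514681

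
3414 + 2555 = 5969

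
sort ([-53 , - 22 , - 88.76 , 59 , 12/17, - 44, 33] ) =[ - 88.76 , - 53, - 44, - 22, 12/17, 33  ,  59]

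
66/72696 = 11/12116 = 0.00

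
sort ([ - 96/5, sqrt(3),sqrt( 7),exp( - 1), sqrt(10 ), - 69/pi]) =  [ - 69/pi, - 96/5, exp( - 1),sqrt( 3), sqrt(7 ), sqrt(10 ) ]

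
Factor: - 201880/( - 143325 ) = 2^3*3^( - 2 )*5^(-1 )*13^(-1) *103^1 = 824/585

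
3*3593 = 10779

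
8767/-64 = -137 + 1/64 = - 136.98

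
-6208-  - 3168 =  - 3040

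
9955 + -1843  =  8112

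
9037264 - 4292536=4744728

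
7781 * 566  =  4404046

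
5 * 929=4645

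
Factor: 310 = 2^1*5^1*31^1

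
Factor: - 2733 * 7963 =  -3^1*911^1*7963^1 = - 21762879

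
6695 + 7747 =14442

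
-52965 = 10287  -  63252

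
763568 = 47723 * 16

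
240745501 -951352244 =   -  710606743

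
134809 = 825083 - 690274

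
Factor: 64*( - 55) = -2^6 * 5^1*11^1  =  -  3520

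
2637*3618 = 9540666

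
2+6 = 8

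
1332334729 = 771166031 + 561168698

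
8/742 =4/371 = 0.01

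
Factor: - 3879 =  - 3^2*431^1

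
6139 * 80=491120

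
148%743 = 148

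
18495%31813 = 18495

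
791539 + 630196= 1421735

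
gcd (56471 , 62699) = 1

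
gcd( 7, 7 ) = 7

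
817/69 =11 + 58/69= 11.84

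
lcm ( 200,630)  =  12600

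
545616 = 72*7578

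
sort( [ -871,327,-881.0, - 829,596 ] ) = [-881.0 , - 871, - 829,327,596 ]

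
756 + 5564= 6320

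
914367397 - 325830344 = 588537053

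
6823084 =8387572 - 1564488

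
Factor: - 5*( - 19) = 5^1*19^1 = 95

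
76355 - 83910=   -7555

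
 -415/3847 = -415/3847 = - 0.11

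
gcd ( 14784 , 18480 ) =3696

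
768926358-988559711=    - 219633353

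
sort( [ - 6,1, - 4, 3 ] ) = [ - 6, - 4,  1, 3 ] 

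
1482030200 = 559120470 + 922909730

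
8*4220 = 33760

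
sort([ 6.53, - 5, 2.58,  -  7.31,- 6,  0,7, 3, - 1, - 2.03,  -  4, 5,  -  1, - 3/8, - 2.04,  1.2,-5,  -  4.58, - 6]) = [-7.31,  -  6,- 6, - 5, - 5, - 4.58,- 4, -2.04, - 2.03 ,  -  1, - 1, - 3/8,  0,1.2 , 2.58 , 3,5,6.53 , 7]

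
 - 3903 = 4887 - 8790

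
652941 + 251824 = 904765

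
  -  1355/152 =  - 1355/152 = - 8.91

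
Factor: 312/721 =2^3*3^1 * 7^ ( - 1 )*13^1*103^( -1 )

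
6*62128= 372768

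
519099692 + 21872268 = 540971960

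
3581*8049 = 28823469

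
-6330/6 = -1055=-1055.00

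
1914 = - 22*( - 87)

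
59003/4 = 59003/4 = 14750.75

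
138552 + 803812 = 942364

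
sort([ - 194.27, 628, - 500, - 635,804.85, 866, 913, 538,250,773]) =[ - 635 , - 500, - 194.27,250,538,628 , 773,  804.85,866 , 913]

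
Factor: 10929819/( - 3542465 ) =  - 3^1*5^ (-1)*53^2*1297^1*708493^( - 1 )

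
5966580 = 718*8310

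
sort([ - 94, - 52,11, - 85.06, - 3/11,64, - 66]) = [ - 94, - 85.06 , - 66, - 52, - 3/11,11, 64]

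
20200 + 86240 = 106440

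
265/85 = 3+2/17 = 3.12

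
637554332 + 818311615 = 1455865947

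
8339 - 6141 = 2198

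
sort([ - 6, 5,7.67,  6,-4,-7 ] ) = [-7,-6, - 4, 5, 6, 7.67] 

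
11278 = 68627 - 57349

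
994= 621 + 373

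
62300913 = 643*96891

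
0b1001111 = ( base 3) 2221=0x4f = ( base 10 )79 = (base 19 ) 43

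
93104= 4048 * 23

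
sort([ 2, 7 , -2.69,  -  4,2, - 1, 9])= [ - 4,-2.69, - 1, 2, 2, 7, 9 ]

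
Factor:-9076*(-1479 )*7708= 103467598032 = 2^4*3^1*17^1*29^1*41^1*47^1*2269^1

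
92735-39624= 53111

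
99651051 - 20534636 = 79116415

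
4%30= 4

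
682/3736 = 341/1868 =0.18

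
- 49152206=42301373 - 91453579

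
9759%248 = 87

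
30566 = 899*34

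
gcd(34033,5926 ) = 1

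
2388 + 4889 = 7277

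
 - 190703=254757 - 445460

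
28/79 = 28/79 = 0.35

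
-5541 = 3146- 8687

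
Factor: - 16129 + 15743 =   -  2^1 * 193^1 = - 386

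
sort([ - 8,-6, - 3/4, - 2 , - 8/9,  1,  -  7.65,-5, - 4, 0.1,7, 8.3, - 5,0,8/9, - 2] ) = [-8 , - 7.65,-6, - 5,-5,-4,-2, - 2, - 8/9, - 3/4, 0,0.1, 8/9,  1, 7, 8.3 ] 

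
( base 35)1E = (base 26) 1n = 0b110001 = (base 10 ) 49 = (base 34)1F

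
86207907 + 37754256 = 123962163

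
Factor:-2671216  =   - 2^4 * 73^1 * 2287^1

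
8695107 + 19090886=27785993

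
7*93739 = 656173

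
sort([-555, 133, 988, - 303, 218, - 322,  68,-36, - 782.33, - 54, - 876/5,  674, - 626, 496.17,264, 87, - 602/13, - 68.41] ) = [ - 782.33, -626, - 555, - 322, - 303, - 876/5, - 68.41, -54,- 602/13, - 36, 68, 87,133, 218, 264, 496.17,  674, 988 ]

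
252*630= 158760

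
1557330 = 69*22570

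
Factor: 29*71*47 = 96773 = 29^1*47^1 * 71^1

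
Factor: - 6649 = -61^1*109^1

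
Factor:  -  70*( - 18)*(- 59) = - 2^2*3^2*5^1 * 7^1 *59^1 = - 74340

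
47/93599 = 47/93599= 0.00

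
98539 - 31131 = 67408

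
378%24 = 18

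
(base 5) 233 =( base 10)68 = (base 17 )40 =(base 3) 2112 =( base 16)44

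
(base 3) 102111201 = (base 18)17g1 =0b10000011000101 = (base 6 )102501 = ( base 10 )8389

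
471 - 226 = 245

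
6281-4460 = 1821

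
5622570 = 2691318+2931252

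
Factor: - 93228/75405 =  - 68/55 = - 2^2*5^( - 1)*11^(  -  1) * 17^1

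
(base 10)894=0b1101111110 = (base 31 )sq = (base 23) 1fk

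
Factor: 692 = 2^2*173^1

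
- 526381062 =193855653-720236715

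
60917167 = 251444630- 190527463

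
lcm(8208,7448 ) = 402192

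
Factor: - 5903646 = - 2^1*3^1* 7^1*29^1*37^1*131^1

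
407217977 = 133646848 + 273571129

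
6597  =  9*733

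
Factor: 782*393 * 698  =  2^2 *3^1 * 17^1 * 23^1*131^1*349^1=214513548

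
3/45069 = 1/15023 = 0.00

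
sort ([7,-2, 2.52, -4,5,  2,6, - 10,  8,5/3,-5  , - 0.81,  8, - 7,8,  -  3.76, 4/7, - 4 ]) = [ - 10, - 7, -5, - 4 ,-4, - 3.76, - 2 ,-0.81,  4/7, 5/3,2,2.52  ,  5, 6,7, 8,8,8]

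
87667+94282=181949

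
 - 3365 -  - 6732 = 3367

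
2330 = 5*466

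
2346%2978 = 2346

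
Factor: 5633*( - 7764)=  - 43734612 = - 2^2*3^1*43^1*131^1*647^1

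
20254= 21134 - 880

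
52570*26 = 1366820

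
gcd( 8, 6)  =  2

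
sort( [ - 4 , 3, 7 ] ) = [ - 4,  3 , 7]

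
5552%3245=2307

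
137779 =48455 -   -  89324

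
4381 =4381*1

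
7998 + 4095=12093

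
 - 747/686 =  - 2 + 625/686  =  -  1.09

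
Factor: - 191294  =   - 2^1*101^1*947^1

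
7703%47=42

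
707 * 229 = 161903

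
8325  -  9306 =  -981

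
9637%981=808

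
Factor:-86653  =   - 7^1*12379^1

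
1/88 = 1/88  =  0.01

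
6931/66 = 105 + 1/66=105.02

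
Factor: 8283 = 3^1*11^1*251^1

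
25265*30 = 757950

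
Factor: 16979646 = 2^1*3^1*127^1 * 22283^1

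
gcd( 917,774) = 1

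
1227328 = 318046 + 909282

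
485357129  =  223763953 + 261593176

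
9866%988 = 974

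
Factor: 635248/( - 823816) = -2^1*7^(-1)*47^( - 1 )*313^ ( - 1 )*39703^1 = - 79406/102977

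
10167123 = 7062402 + 3104721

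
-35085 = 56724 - 91809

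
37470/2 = 18735 = 18735.00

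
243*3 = 729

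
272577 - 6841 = 265736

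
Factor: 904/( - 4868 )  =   - 226/1217 = - 2^1*113^1*1217^( - 1 ) 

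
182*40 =7280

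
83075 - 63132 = 19943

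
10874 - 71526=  - 60652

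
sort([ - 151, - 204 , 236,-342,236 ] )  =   [ - 342, - 204, - 151,  236, 236 ]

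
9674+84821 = 94495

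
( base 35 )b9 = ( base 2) 110001010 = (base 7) 1102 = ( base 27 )EG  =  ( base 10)394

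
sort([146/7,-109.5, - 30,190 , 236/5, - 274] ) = [ - 274,-109.5,-30 , 146/7, 236/5,190] 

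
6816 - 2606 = 4210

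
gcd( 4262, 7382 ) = 2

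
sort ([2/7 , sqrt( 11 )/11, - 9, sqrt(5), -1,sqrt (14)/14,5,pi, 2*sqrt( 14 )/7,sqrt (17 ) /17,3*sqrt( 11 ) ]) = [-9, - 1 , sqrt(17) /17, sqrt(14) /14,2/7,sqrt (11)/11, 2*sqrt( 14 )/7,sqrt( 5 ),pi,  5,3*sqrt(11)]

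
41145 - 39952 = 1193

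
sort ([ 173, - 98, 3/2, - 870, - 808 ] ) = [-870,-808 ,  -  98, 3/2, 173]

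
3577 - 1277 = 2300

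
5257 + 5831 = 11088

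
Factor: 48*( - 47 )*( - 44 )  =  99264  =  2^6 * 3^1*11^1 * 47^1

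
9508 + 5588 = 15096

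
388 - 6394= -6006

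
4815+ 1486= 6301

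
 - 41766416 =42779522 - 84545938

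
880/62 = 440/31  =  14.19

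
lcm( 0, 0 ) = 0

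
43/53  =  43/53  =  0.81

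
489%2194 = 489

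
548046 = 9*60894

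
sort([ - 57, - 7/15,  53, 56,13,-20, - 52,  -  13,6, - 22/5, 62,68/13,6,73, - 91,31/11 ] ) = [ - 91 , - 57, - 52, - 20, - 13,-22/5, - 7/15, 31/11,68/13,6,6 , 13, 53,56 , 62, 73]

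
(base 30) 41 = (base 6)321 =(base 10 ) 121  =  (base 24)51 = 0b1111001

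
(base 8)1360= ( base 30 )P2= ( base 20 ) 1HC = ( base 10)752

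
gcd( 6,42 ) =6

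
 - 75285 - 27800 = -103085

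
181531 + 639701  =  821232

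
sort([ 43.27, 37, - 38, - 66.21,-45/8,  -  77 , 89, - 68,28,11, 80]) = [  -  77, - 68,  -  66.21, -38, - 45/8 , 11, 28, 37,43.27,80, 89 ] 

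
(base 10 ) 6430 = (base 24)b3m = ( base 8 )14436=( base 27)8M4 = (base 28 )85I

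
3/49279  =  3/49279=0.00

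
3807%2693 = 1114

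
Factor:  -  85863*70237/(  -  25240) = 6030759531/25240 = 2^(-3)*3^1*5^(-1 )*631^( - 1)*28621^1*70237^1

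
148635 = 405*367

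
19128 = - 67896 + 87024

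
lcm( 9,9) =9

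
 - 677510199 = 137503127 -815013326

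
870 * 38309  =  33328830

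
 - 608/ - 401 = 1+207/401 = 1.52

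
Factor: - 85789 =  - 11^2*709^1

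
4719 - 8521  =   - 3802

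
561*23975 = 13449975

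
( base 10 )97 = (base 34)2t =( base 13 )76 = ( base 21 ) 4d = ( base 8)141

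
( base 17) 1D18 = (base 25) DMK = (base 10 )8695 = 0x21F7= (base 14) 3251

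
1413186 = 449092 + 964094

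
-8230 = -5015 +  - 3215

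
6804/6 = 1134  =  1134.00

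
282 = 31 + 251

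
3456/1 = 3456 = 3456.00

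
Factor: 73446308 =2^2 * 13^1 * 1412429^1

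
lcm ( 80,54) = 2160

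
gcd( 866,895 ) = 1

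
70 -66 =4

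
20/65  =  4/13= 0.31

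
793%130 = 13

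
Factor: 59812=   2^2*19^1* 787^1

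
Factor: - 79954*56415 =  - 2^1*3^1*5^1 * 7^1*3761^1*5711^1= -4510604910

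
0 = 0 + 0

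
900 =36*25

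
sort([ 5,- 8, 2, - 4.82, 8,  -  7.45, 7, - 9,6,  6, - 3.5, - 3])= [  -  9,-8,-7.45, - 4.82, - 3.5, - 3,2, 5,6, 6,  7,8]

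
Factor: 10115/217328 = 2^( - 4 ) *5^1*7^1*47^( - 1) = 35/752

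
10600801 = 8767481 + 1833320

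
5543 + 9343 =14886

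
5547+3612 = 9159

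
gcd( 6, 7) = 1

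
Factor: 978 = 2^1*3^1*163^1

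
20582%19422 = 1160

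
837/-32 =  -  837/32 = - 26.16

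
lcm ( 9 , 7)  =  63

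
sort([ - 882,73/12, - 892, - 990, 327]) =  [  -  990, - 892, - 882,73/12,327 ] 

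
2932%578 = 42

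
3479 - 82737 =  - 79258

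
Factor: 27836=2^2*6959^1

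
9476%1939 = 1720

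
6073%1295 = 893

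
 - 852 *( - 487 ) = 414924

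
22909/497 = 22909/497 = 46.09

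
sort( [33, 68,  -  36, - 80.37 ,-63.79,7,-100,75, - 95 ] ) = [-100, - 95, - 80.37, - 63.79, - 36, 7 , 33,68,  75]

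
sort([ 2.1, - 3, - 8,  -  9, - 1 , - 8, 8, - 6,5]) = [ - 9,- 8, - 8,  -  6,-3, - 1, 2.1, 5,8 ]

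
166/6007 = 166/6007 = 0.03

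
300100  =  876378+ - 576278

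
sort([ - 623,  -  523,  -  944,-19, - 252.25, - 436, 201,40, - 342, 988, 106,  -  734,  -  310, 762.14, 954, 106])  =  [  -  944, - 734,-623, - 523, - 436 ,  -  342,-310,-252.25, - 19,40, 106, 106, 201, 762.14, 954, 988 ] 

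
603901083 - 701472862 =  - 97571779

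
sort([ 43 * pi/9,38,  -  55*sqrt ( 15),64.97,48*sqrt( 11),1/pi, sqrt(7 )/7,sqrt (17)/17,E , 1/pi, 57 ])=[- 55*sqrt( 15), sqrt(17) /17,1/pi , 1/pi, sqrt( 7)/7,  E,43 *pi/9,38, 57,64.97,48 * sqrt(11)]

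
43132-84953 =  - 41821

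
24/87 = 8/29 = 0.28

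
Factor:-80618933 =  - 23^1 * 3505171^1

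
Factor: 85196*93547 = 2^2*19^2* 59^1*139^1*  673^1  =  7969830212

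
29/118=29/118 = 0.25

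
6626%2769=1088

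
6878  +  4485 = 11363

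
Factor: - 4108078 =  - 2^1*13^1*158003^1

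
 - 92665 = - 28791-63874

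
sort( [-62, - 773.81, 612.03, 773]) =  [ -773.81, - 62,612.03, 773 ] 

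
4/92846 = 2/46423  =  0.00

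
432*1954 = 844128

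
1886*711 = 1340946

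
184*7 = 1288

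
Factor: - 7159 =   -  7159^1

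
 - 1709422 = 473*( - 3614 )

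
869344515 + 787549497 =1656894012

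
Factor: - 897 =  - 3^1*13^1*23^1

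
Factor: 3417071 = 7^1*488153^1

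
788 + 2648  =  3436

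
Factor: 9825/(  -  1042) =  -2^( - 1)*3^1*5^2*131^1*521^( - 1 )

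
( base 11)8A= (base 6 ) 242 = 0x62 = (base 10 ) 98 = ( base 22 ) 4A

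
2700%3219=2700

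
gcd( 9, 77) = 1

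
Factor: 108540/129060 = 3^1*67^1*239^(-1) = 201/239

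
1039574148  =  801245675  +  238328473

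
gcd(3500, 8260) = 140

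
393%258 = 135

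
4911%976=31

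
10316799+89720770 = 100037569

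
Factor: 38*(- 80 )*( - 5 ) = 15200 = 2^5*5^2*19^1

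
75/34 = 75/34 = 2.21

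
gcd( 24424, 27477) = 3053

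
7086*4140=29336040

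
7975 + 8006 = 15981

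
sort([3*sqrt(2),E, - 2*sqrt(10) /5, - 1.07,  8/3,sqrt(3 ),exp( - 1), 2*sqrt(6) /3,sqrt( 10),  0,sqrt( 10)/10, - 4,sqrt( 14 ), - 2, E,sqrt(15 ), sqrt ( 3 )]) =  [ - 4,-2 , - 2*sqrt(10 ) /5, - 1.07, 0, sqrt(10)/10, exp( - 1) , 2*sqrt( 6 ) /3, sqrt(3 ), sqrt(3), 8/3,E , E, sqrt( 10 ), sqrt(14 ),sqrt(15 ), 3*sqrt(2)]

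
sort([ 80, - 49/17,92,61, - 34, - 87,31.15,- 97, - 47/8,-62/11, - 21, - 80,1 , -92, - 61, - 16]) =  [ - 97,-92,-87, - 80,-61,-34, - 21,  -  16, - 47/8,-62/11, - 49/17 , 1, 31.15,61 , 80, 92] 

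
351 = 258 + 93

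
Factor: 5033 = 7^1*719^1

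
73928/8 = 9241= 9241.00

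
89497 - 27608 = 61889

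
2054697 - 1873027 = 181670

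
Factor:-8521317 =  - 3^2*7^1*41^1*3299^1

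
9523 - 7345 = 2178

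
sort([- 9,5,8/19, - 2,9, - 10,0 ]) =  [ - 10,-9,-2,0, 8/19, 5,  9] 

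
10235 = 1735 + 8500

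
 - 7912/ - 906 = 8 + 332/453= 8.73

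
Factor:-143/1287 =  - 3^( - 2 ) = - 1/9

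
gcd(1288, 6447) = 7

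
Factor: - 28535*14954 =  -426712390 = -2^1*5^1*13^1*439^1  *  7477^1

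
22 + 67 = 89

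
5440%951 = 685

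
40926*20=818520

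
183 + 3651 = 3834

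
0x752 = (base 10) 1874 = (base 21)455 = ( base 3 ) 2120102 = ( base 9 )2512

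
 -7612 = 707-8319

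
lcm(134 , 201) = 402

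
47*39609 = 1861623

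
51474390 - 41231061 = 10243329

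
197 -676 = - 479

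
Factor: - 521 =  - 521^1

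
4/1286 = 2/643 = 0.00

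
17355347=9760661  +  7594686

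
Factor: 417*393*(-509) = - 3^2 * 131^1*139^1*509^1 = - 83415429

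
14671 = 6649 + 8022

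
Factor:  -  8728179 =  - 3^1* 2909393^1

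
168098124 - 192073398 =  - 23975274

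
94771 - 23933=70838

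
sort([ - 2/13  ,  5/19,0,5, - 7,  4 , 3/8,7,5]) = [ - 7, - 2/13,0, 5/19, 3/8,  4,5, 5,7 ] 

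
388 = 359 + 29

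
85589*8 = 684712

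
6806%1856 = 1238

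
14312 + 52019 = 66331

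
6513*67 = 436371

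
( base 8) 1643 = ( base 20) 26B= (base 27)17D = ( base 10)931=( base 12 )657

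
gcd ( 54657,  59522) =1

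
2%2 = 0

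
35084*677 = 23751868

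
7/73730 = 7/73730 = 0.00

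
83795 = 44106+39689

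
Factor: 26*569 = 2^1 * 13^1*569^1=14794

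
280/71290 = 28/7129 = 0.00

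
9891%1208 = 227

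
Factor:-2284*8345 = - 2^2*5^1 * 571^1 * 1669^1  =  -19059980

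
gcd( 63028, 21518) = 14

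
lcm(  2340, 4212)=21060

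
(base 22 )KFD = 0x2727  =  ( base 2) 10011100100111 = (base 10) 10023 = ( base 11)7592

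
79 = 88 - 9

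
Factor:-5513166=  - 2^1*3^2*53^1 * 5779^1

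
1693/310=5+143/310 = 5.46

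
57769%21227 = 15315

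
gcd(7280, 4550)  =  910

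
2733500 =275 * 9940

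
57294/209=274 + 28/209 = 274.13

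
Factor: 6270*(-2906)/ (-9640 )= 911031/482 = 2^ (-1 )*3^1 * 11^1*  19^1*241^( - 1)*1453^1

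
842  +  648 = 1490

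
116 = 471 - 355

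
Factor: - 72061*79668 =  - 5740955748 =-2^2*3^2*11^1*2213^1*6551^1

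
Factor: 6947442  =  2^1*3^2*109^1*3541^1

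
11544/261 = 44 + 20/87 = 44.23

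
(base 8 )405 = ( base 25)AB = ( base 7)522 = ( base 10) 261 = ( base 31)8D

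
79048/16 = 9881/2  =  4940.50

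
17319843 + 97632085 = 114951928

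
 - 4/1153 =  - 1+1149/1153 = - 0.00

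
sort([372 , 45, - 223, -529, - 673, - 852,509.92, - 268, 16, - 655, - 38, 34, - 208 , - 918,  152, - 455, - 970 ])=[ - 970, - 918, - 852 , - 673,-655, - 529,-455,-268,-223, - 208, - 38,16,34, 45, 152 , 372,509.92]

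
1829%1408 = 421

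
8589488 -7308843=1280645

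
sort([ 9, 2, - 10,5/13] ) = [-10, 5/13, 2, 9] 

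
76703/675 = 76703/675  =  113.63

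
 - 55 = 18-73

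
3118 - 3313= -195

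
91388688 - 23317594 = 68071094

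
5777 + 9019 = 14796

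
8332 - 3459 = 4873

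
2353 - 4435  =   - 2082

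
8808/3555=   2936/1185 = 2.48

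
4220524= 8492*497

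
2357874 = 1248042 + 1109832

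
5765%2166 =1433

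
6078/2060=2 + 979/1030 = 2.95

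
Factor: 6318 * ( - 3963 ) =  - 25038234 = -2^1 * 3^6*13^1 * 1321^1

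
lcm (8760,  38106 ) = 762120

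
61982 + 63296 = 125278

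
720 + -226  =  494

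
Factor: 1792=2^8*7^1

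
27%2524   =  27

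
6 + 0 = 6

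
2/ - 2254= - 1 + 1126/1127 = - 0.00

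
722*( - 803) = -579766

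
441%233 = 208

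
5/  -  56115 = - 1 + 11222/11223 = -0.00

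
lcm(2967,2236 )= 154284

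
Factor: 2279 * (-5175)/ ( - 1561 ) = 11793825/1561 = 3^2 * 5^2*7^( - 1 )*23^1*43^1*53^1*223^( - 1)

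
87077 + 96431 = 183508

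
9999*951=9509049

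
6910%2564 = 1782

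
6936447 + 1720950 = 8657397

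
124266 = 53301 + 70965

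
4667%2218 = 231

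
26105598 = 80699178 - 54593580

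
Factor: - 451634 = -2^1*241^1*937^1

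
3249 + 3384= 6633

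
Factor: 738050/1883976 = 369025/941988 = 2^( - 2 )*3^ ( - 1 )*5^2*23^( - 1)*29^1*509^1 * 3413^( - 1 ) 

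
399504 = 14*28536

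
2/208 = 1/104 = 0.01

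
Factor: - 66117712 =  - 2^4*53^1*77969^1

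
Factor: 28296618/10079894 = 3^1*7^2 *11^( - 1 )*109^1*283^( - 1)*883^1*1619^( - 1)=14148309/5039947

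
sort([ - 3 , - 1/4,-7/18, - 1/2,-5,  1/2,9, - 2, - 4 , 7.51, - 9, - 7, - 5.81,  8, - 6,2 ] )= [ - 9, - 7 ,-6, - 5.81,-5,-4, - 3,-2 ,  -  1/2,-7/18, - 1/4, 1/2,2 , 7.51, 8, 9]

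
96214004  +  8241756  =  104455760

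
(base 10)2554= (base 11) 1a12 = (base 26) 3k6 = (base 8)4772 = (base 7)10306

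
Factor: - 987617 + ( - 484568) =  - 1472185 = -5^1*  11^1*13^1*29^1*71^1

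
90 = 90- 0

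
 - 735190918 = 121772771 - 856963689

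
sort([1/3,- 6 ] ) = [ - 6,1/3] 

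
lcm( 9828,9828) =9828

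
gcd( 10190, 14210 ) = 10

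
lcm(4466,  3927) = 227766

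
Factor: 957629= 59^1*16231^1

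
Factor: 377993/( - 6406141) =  - 53999/915163 = -11^1*907^( - 1) * 1009^( - 1 )*4909^1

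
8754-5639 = 3115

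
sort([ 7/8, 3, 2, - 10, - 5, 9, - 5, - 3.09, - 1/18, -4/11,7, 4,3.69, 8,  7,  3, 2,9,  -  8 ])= [ - 10,  -  8, - 5,  -  5 , - 3.09, - 4/11, - 1/18, 7/8, 2, 2, 3, 3, 3.69, 4, 7, 7, 8,  9,9]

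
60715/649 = 60715/649 = 93.55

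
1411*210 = 296310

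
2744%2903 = 2744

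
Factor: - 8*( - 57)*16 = 2^7*3^1*19^1 = 7296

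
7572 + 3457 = 11029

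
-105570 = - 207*510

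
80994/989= 81 + 885/989= 81.89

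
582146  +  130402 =712548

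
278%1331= 278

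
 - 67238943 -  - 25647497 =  - 41591446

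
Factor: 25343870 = 2^1*5^1*139^1 * 18233^1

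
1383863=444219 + 939644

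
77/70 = 11/10 = 1.10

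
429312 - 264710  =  164602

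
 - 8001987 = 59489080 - 67491067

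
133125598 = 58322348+74803250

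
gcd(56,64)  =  8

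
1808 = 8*226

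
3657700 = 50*73154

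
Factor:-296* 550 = -162800 = - 2^4*5^2*11^1 * 37^1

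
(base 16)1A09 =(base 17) 1611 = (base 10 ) 6665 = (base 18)12a5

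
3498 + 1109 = 4607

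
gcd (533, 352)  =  1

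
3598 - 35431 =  - 31833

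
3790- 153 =3637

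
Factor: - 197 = - 197^1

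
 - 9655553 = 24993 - 9680546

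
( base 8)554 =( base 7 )1030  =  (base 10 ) 364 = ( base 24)f4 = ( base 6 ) 1404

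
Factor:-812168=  - 2^3 * 7^1* 14503^1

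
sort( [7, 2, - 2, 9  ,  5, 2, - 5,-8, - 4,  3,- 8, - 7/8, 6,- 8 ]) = [ - 8, - 8, - 8, - 5, - 4, - 2, - 7/8,  2, 2,3, 5,6 , 7,9] 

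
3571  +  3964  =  7535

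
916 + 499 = 1415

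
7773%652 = 601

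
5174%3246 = 1928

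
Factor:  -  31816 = -2^3*41^1*97^1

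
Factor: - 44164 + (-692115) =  - 736279^1 = - 736279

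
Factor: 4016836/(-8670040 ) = -2^( - 1)*5^( - 1 )*216751^( - 1)*1004209^1 = - 1004209/2167510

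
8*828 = 6624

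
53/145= 53/145 = 0.37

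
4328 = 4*1082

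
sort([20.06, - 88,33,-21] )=[ -88, - 21,20.06,33] 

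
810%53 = 15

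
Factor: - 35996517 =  - 3^2*541^1*7393^1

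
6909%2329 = 2251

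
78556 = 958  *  82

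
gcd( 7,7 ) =7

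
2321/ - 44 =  - 211/4  =  - 52.75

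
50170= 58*865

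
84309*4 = 337236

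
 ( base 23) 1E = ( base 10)37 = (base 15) 27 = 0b100101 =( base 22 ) 1F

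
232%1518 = 232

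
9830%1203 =206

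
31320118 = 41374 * 757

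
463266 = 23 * 20142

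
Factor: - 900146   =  -2^1 *13^1*89^1*389^1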